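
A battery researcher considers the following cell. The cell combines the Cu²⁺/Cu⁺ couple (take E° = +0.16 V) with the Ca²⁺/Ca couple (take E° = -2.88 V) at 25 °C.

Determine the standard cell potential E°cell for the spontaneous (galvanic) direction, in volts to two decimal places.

+3.04 V

The Cu²⁺/Cu⁺ couple has the higher reduction potential, so it is the cathode; Ca²⁺/Ca is oxidised at the anode.
E°cell = E°(cathode) − E°(anode) = (+0.16) − (-2.88) = +3.04 V.
Since E°cell > 0, the reaction is spontaneous under standard conditions.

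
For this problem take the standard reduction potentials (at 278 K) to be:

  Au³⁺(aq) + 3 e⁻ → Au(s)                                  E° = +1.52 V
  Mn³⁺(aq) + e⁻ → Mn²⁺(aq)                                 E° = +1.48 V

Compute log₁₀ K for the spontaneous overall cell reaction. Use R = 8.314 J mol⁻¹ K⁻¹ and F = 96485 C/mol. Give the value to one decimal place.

Cathode: Au³⁺/Au; anode: Mn³⁺/Mn²⁺. E°cell = (+1.52) − (+1.48) = +0.04 V, with n = 3.
ΔG° = −nFE° = −RT ln K, so ln K = nFE°/(RT) = (3)(96485)(+0.04) / ((8.314)(278)) = 5.009.
log₁₀ K = 5.009 / ln 10 = 2.2.

2.2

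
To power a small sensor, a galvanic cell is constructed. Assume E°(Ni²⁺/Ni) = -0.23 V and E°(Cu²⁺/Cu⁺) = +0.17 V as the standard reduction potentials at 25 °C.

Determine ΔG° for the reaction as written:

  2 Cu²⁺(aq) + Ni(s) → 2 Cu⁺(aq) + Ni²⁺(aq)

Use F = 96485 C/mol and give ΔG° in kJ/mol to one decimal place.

As written, Cu²⁺/Cu⁺ is reduced (cathode) and Ni²⁺/Ni is oxidised (anode), so E°cell = (+0.17) − (-0.23) = +0.40 V.
Balancing electrons gives n = 2.
ΔG° = −nFE° = −(2)(96485)(+0.40) = -77,188 J = -77.2 kJ/mol.

-77.2 kJ/mol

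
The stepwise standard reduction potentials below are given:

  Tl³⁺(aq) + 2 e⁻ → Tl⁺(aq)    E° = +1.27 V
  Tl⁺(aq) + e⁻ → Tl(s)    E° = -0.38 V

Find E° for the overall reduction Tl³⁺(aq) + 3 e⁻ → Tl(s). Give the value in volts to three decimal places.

+0.720 V

Since ΔG° = −nFE° is additive over sequential reductions, n₃E°₃ = n₁E°₁ + n₂E°₂.
E°₃ = (2×+1.27 + 1×-0.38) / 3 = (+2.160) / 3 = +0.720 V.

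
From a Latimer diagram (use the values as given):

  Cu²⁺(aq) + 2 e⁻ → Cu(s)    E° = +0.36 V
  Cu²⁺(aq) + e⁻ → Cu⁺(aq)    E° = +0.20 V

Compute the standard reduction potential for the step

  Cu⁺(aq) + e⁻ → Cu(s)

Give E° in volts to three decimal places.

Sequential free energies add, so n₃E°₃ = n₁E°₁ + n₂E°₂.
With n₃ = 2, and the known step contributing 1×(+0.20) V, the unknown satisfies 1·E° = 2×(+0.36) − 1×(+0.20) = +0.520.
E° = +0.520 / 1 = +0.520 V.

+0.520 V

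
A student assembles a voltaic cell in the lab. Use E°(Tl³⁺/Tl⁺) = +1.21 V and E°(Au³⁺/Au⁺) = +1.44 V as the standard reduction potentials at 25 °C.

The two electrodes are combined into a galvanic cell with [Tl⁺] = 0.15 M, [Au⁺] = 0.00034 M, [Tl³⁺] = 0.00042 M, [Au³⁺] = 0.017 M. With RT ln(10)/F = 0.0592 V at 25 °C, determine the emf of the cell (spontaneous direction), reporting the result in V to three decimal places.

Au³⁺/Au⁺ is the cathode (higher E°), Tl³⁺/Tl⁺ the anode: E°cell = +1.44 − (+1.21) = +0.23 V, n = 2.
Overall: Au³⁺(aq) + Tl⁺(aq) → Au⁺(aq) + Tl³⁺(aq)
Q = [Au⁺]·[Tl³⁺] / ([Au³⁺]·[Tl⁺]); log Q = -4.252.
E = E° − (0.0592/n) log Q = +0.23 − (0.0592/2)(-4.252) = +0.356 V.

+0.356 V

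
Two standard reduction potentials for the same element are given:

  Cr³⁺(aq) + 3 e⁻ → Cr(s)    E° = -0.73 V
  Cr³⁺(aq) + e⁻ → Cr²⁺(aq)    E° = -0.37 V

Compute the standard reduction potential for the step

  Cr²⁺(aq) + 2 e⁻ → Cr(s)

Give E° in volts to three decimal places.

-0.910 V

Sequential free energies add, so n₃E°₃ = n₁E°₁ + n₂E°₂.
With n₃ = 3, and the known step contributing 1×(-0.37) V, the unknown satisfies 2·E° = 3×(-0.73) − 1×(-0.37) = -1.820.
E° = -1.820 / 2 = -0.910 V.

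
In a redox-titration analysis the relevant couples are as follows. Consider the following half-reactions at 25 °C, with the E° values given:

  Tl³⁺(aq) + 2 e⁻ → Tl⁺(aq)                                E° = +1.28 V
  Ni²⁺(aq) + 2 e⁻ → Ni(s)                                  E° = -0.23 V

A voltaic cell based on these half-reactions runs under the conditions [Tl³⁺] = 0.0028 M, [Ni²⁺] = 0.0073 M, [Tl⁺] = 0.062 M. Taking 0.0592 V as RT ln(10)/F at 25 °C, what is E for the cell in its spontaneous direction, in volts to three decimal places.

Tl³⁺/Tl⁺ is the cathode (higher E°), Ni²⁺/Ni the anode: E°cell = +1.28 − (-0.23) = +1.51 V, n = 2.
Overall: Tl³⁺(aq) + Ni(s) → Tl⁺(aq) + Ni²⁺(aq)
Q = [Tl⁺]·[Ni²⁺] / ([Tl³⁺]); log Q = -0.791.
E = E° − (0.0592/n) log Q = +1.51 − (0.0592/2)(-0.791) = +1.533 V.

+1.533 V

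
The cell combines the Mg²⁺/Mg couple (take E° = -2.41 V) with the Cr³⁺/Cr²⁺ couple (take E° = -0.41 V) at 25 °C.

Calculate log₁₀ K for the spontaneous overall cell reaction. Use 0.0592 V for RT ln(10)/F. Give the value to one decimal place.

Cathode: Cr³⁺/Cr²⁺; anode: Mg²⁺/Mg. E°cell = +2.00 V, n = 2.
log K = nE°cell / 0.0592 = (2)(+2.00) / 0.0592 = 67.6.

67.6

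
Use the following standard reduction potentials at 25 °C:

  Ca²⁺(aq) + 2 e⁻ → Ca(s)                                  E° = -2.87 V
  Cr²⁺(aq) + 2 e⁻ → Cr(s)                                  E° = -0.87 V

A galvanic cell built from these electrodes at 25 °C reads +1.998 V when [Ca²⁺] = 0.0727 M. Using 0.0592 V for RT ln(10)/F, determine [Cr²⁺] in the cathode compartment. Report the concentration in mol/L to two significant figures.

0.062 M

Cr²⁺/Cr is the cathode, Ca²⁺/Ca the anode: E°cell = +2.00 V, n = 2.
Overall reaction: Cr²⁺(aq) + Ca(s) → Cr(s) + Ca²⁺(aq); Q = [Ca²⁺]^1/[Cr²⁺]^1.
From E = E° − (0.0592/n) log Q: log Q = (E° − E)·n/0.0592 = (+2.00 − (+1.998))·2/0.0592 = 0.0676.
So 1·log[Cr²⁺] = 1·log(0.0727) − log Q = -1.1385 − (0.0676) = -1.2061; [Cr²⁺] = 10^(-1.2061) ≈ 0.062 M.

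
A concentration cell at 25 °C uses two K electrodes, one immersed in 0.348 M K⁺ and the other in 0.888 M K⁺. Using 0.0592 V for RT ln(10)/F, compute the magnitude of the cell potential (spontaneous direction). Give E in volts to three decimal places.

+0.024 V

For a concentration cell E°cell = 0. The 0.888 M side is the cathode (reduction is favoured where [K⁺] is higher).
With n = 1, E = −(0.0592/1) log([K⁺]ₐₙ/[K⁺]꜀ₐₜ) = −(0.0592/1) log(0.348/0.888) = −(0.0592/1)(-0.407) = +0.024 V.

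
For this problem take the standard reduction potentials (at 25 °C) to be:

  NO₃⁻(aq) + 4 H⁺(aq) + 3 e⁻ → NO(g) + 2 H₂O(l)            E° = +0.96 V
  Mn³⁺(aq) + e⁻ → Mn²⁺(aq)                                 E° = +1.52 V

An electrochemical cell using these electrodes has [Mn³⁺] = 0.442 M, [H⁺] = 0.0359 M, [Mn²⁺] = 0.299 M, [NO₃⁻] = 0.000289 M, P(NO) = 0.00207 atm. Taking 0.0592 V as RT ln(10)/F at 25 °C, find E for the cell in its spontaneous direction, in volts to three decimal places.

Mn³⁺/Mn²⁺ is the cathode (higher E°), NO₃⁻/NO the anode: E°cell = +1.52 − (+0.96) = +0.56 V, n = 3.
Overall: 3 Mn³⁺(aq) + NO(g) + 2 H₂O(l) → 3 Mn²⁺(aq) + NO₃⁻(aq) + 4 H⁺(aq)
Q = [Mn²⁺]^3·[NO₃⁻]·[H⁺]^4 / ([Mn³⁺]^3·P(NO)); log Q = -7.144.
E = E° − (0.0592/n) log Q = +0.56 − (0.0592/3)(-7.144) = +0.701 V.

+0.701 V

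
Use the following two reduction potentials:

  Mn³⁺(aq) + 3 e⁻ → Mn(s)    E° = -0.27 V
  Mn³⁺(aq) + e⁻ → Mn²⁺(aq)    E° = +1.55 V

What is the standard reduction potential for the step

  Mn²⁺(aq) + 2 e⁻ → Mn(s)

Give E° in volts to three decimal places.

-1.180 V

Sequential free energies add, so n₃E°₃ = n₁E°₁ + n₂E°₂.
With n₃ = 3, and the known step contributing 1×(+1.55) V, the unknown satisfies 2·E° = 3×(-0.27) − 1×(+1.55) = -2.360.
E° = -2.360 / 2 = -1.180 V.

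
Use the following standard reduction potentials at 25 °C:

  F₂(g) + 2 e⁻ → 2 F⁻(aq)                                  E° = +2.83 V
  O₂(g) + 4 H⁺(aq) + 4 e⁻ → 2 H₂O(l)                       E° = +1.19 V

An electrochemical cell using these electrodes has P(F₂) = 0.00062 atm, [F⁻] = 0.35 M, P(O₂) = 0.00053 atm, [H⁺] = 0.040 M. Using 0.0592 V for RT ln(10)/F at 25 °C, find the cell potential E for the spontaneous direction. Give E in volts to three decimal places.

+1.703 V

F₂/F⁻ is the cathode (higher E°), O₂/H₂O the anode: E°cell = +2.83 − (+1.19) = +1.64 V, n = 4.
Overall: 2 F₂(g) + 2 H₂O(l) → 4 F⁻(aq) + O₂(g) + 4 H⁺(aq)
Q = [F⁻]^4·P(O₂)·[H⁺]^4 / (P(F₂)^2); log Q = -4.276.
E = E° − (0.0592/n) log Q = +1.64 − (0.0592/4)(-4.276) = +1.703 V.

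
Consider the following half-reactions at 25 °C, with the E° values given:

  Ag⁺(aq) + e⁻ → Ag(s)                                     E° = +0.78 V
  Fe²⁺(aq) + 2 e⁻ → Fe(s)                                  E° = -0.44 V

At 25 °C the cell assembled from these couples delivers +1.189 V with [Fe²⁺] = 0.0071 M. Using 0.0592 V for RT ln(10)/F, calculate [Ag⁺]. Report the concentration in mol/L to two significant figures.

Ag⁺/Ag is the cathode, Fe²⁺/Fe the anode: E°cell = +1.22 V, n = 2.
Overall reaction: 2 Ag⁺(aq) + Fe(s) → 2 Ag(s) + Fe²⁺(aq); Q = [Fe²⁺]^1/[Ag⁺]^2.
From E = E° − (0.0592/n) log Q: log Q = (E° − E)·n/0.0592 = (+1.22 − (+1.189))·2/0.0592 = 1.0473.
So 2·log[Ag⁺] = 1·log(0.0071) − log Q = -2.1487 − (1.0473) = -3.1960; log[Ag⁺] = -3.1960 / 2 = -1.5980; [Ag⁺] = 10^(-1.5980) ≈ 0.025 M.

0.025 M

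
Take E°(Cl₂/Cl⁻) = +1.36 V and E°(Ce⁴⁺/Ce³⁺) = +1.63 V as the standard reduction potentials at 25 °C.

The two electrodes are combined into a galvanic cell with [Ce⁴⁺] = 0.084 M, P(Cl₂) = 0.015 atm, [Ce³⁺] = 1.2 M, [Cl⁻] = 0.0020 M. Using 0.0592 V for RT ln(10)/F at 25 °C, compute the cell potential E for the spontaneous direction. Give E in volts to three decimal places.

+0.096 V

Ce⁴⁺/Ce³⁺ is the cathode (higher E°), Cl₂/Cl⁻ the anode: E°cell = +1.63 − (+1.36) = +0.27 V, n = 2.
Overall: 2 Ce⁴⁺(aq) + 2 Cl⁻(aq) → 2 Ce³⁺(aq) + Cl₂(g)
Q = [Ce³⁺]^2·P(Cl₂) / ([Ce⁴⁺]^2·[Cl⁻]^2); log Q = 5.884.
E = E° − (0.0592/n) log Q = +0.27 − (0.0592/2)(5.884) = +0.096 V.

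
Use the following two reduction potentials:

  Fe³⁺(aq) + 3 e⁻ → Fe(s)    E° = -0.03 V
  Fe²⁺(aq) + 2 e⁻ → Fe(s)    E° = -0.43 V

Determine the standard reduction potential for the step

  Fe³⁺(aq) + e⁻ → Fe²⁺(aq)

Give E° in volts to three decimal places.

+0.770 V

Sequential free energies add, so n₃E°₃ = n₁E°₁ + n₂E°₂.
With n₃ = 3, and the known step contributing 2×(-0.43) V, the unknown satisfies 1·E° = 3×(-0.03) − 2×(-0.43) = +0.770.
E° = +0.770 / 1 = +0.770 V.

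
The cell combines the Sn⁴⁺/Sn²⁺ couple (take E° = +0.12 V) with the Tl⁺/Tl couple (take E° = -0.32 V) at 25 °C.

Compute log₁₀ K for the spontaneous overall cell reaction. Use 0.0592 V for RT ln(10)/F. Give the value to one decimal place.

14.9

Cathode: Sn⁴⁺/Sn²⁺; anode: Tl⁺/Tl. E°cell = +0.44 V, n = 2.
log K = nE°cell / 0.0592 = (2)(+0.44) / 0.0592 = 14.9.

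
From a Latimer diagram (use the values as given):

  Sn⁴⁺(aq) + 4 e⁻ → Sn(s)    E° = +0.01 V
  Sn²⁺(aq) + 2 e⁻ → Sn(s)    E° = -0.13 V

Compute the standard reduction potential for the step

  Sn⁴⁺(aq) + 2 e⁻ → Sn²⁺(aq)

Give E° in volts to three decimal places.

+0.150 V

Sequential free energies add, so n₃E°₃ = n₁E°₁ + n₂E°₂.
With n₃ = 4, and the known step contributing 2×(-0.13) V, the unknown satisfies 2·E° = 4×(+0.01) − 2×(-0.13) = +0.300.
E° = +0.300 / 2 = +0.150 V.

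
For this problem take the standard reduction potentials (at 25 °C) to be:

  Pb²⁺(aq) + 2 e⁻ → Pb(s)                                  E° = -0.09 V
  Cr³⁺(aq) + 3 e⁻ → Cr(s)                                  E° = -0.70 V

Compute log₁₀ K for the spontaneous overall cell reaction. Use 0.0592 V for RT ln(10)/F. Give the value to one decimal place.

Cathode: Pb²⁺/Pb; anode: Cr³⁺/Cr. E°cell = +0.61 V, n = 6.
log K = nE°cell / 0.0592 = (6)(+0.61) / 0.0592 = 61.8.

61.8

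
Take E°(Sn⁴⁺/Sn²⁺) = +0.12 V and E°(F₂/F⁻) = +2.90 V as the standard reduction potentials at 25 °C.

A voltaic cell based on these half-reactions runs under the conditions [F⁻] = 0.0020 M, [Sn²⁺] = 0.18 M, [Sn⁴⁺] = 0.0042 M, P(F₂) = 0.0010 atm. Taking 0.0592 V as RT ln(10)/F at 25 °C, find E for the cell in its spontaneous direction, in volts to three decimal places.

F₂/F⁻ is the cathode (higher E°), Sn⁴⁺/Sn²⁺ the anode: E°cell = +2.90 − (+0.12) = +2.78 V, n = 2.
Overall: F₂(g) + Sn²⁺(aq) → 2 F⁻(aq) + Sn⁴⁺(aq)
Q = [F⁻]^2·[Sn⁴⁺] / (P(F₂)·[Sn²⁺]); log Q = -4.030.
E = E° − (0.0592/n) log Q = +2.78 − (0.0592/2)(-4.030) = +2.899 V.

+2.899 V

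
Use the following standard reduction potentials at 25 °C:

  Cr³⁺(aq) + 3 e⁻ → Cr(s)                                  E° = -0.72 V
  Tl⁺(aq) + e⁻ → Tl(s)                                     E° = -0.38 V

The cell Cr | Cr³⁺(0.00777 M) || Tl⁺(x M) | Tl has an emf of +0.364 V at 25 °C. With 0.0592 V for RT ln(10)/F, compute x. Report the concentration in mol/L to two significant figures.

0.50 M

Tl⁺/Tl is the cathode, Cr³⁺/Cr the anode: E°cell = +0.34 V, n = 3.
Overall reaction: 3 Tl⁺(aq) + Cr(s) → 3 Tl(s) + Cr³⁺(aq); Q = [Cr³⁺]^1/[Tl⁺]^3.
From E = E° − (0.0592/n) log Q: log Q = (E° − E)·n/0.0592 = (+0.34 − (+0.364))·3/0.0592 = -1.2162.
So 3·log[Tl⁺] = 1·log(0.00777) − log Q = -2.1096 − (-1.2162) = -0.8934; log[Tl⁺] = -0.8934 / 3 = -0.2978; [Tl⁺] = 10^(-0.2978) ≈ 0.50 M.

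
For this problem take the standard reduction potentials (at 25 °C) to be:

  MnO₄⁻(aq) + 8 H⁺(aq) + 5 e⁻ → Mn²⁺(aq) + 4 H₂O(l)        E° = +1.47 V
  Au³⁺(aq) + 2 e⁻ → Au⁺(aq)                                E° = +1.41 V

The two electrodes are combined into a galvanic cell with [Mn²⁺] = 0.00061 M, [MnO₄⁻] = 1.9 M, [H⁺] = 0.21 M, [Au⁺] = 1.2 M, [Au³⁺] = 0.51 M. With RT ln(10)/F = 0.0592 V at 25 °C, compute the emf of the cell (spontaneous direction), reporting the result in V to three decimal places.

+0.048 V

MnO₄⁻/Mn²⁺ is the cathode (higher E°), Au³⁺/Au⁺ the anode: E°cell = +1.47 − (+1.41) = +0.06 V, n = 10.
Overall: 2 MnO₄⁻(aq) + 16 H⁺(aq) + 5 Au⁺(aq) → 2 Mn²⁺(aq) + 8 H₂O(l) + 5 Au³⁺(aq)
Q = [Mn²⁺]^2·[Au³⁺]^5 / ([MnO₄⁻]^2·[H⁺]^16·[Au⁺]^5); log Q = 2.000.
E = E° − (0.0592/n) log Q = +0.06 − (0.0592/10)(2.000) = +0.048 V.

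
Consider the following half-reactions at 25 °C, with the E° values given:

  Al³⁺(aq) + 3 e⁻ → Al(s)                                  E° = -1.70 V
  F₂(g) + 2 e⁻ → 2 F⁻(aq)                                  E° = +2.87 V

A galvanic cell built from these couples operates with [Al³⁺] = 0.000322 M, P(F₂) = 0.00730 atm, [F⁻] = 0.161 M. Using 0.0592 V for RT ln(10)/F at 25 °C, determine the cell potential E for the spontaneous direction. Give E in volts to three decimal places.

+4.623 V

F₂/F⁻ is the cathode (higher E°), Al³⁺/Al the anode: E°cell = +2.87 − (-1.70) = +4.57 V, n = 6.
Overall: 3 F₂(g) + 2 Al(s) → 6 F⁻(aq) + 2 Al³⁺(aq)
Q = [F⁻]^6·[Al³⁺]^2 / (P(F₂)^3); log Q = -5.333.
E = E° − (0.0592/n) log Q = +4.57 − (0.0592/6)(-5.333) = +4.623 V.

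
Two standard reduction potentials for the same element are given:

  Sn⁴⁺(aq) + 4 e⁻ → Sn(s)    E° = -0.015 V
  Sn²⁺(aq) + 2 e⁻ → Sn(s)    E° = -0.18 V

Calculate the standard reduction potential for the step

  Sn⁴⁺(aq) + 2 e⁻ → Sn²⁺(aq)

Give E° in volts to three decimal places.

Sequential free energies add, so n₃E°₃ = n₁E°₁ + n₂E°₂.
With n₃ = 4, and the known step contributing 2×(-0.18) V, the unknown satisfies 2·E° = 4×(-0.015) − 2×(-0.18) = +0.300.
E° = +0.300 / 2 = +0.150 V.

+0.150 V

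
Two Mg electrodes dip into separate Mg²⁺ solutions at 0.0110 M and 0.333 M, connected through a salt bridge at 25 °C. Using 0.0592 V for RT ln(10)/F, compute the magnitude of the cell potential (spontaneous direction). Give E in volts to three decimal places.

+0.044 V

For a concentration cell E°cell = 0. The 0.333 M side is the cathode (reduction is favoured where [Mg²⁺] is higher).
With n = 2, E = −(0.0592/2) log([Mg²⁺]ₐₙ/[Mg²⁺]꜀ₐₜ) = −(0.0592/2) log(0.011/0.333) = −(0.0592/2)(-1.481) = +0.044 V.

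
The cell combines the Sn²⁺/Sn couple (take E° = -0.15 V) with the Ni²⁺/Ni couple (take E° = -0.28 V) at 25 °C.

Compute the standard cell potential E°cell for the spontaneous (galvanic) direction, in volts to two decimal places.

The Sn²⁺/Sn couple has the higher reduction potential, so it is the cathode; Ni²⁺/Ni is oxidised at the anode.
E°cell = E°(cathode) − E°(anode) = (-0.15) − (-0.28) = +0.13 V.
Since E°cell > 0, the reaction is spontaneous under standard conditions.

+0.13 V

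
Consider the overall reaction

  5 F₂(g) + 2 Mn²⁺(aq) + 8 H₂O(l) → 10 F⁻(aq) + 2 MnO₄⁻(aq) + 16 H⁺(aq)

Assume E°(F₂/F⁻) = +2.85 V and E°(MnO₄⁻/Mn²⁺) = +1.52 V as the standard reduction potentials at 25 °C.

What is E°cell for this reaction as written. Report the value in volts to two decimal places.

The F₂/F⁻ couple has the higher reduction potential, so it is the cathode; MnO₄⁻/Mn²⁺ is oxidised at the anode.
E°cell = E°(cathode) − E°(anode) = (+2.85) − (+1.52) = +1.33 V.

+1.33 V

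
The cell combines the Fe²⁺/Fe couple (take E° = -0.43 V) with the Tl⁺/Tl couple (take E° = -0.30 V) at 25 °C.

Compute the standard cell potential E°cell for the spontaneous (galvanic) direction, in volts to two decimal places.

+0.13 V

The Tl⁺/Tl couple has the higher reduction potential, so it is the cathode; Fe²⁺/Fe is oxidised at the anode.
E°cell = E°(cathode) − E°(anode) = (-0.30) − (-0.43) = +0.13 V.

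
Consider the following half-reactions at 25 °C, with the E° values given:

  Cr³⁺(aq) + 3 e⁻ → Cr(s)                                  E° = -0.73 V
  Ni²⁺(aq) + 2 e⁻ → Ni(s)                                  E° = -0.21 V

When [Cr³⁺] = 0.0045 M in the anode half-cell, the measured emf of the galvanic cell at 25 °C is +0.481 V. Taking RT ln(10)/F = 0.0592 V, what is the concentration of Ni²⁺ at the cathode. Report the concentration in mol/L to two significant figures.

Ni²⁺/Ni is the cathode, Cr³⁺/Cr the anode: E°cell = +0.52 V, n = 6.
Overall reaction: 3 Ni²⁺(aq) + 2 Cr(s) → 3 Ni(s) + 2 Cr³⁺(aq); Q = [Cr³⁺]^2/[Ni²⁺]^3.
From E = E° − (0.0592/n) log Q: log Q = (E° − E)·n/0.0592 = (+0.52 − (+0.481))·6/0.0592 = 3.9527.
So 3·log[Ni²⁺] = 2·log(0.0045) − log Q = -4.6936 − (3.9527) = -8.6463; log[Ni²⁺] = -8.6463 / 3 = -2.8821; [Ni²⁺] = 10^(-2.8821) ≈ 0.0013 M.

0.0013 M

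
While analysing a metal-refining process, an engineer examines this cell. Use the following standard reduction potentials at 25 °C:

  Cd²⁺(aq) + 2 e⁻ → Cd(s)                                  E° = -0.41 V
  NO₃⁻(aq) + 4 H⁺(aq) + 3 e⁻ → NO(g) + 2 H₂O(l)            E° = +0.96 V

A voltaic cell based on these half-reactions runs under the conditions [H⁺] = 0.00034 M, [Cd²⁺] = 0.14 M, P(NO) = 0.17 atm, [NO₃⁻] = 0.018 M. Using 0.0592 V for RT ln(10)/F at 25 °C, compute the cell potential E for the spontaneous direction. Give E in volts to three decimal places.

NO₃⁻/NO is the cathode (higher E°), Cd²⁺/Cd the anode: E°cell = +0.96 − (-0.41) = +1.37 V, n = 6.
Overall: 2 NO₃⁻(aq) + 8 H⁺(aq) + 3 Cd(s) → 2 NO(g) + 4 H₂O(l) + 3 Cd²⁺(aq)
Q = P(NO)^2·[Cd²⁺]^3 / ([NO₃⁻]^2·[H⁺]^8); log Q = 27.137.
E = E° − (0.0592/n) log Q = +1.37 − (0.0592/6)(27.137) = +1.102 V.

+1.102 V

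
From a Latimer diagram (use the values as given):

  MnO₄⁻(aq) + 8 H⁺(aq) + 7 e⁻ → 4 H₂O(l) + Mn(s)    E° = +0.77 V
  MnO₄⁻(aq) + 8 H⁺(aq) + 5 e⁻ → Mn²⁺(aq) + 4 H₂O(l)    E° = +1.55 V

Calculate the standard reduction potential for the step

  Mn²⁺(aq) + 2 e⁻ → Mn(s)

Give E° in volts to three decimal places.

Sequential free energies add, so n₃E°₃ = n₁E°₁ + n₂E°₂.
With n₃ = 7, and the known step contributing 5×(+1.55) V, the unknown satisfies 2·E° = 7×(+0.77) − 5×(+1.55) = -2.360.
E° = -2.360 / 2 = -1.180 V.

-1.180 V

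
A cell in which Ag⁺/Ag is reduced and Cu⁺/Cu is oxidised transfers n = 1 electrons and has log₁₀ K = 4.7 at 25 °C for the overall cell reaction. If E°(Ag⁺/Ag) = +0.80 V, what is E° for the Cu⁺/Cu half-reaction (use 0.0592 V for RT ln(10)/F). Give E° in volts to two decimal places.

+0.52 V

E°cell = (0.0592/n)·log K = (0.0592/1)(4.7) = +0.278 V.
Since Ag⁺/Ag is the cathode and Cu⁺/Cu the anode, E°cell = E°(Ag⁺/Ag) − E°(Cu⁺/Cu).
So E°(Cu⁺/Cu) = E°(Ag⁺/Ag) − E°cell = (+0.80) − (+0.278) = +0.52 V.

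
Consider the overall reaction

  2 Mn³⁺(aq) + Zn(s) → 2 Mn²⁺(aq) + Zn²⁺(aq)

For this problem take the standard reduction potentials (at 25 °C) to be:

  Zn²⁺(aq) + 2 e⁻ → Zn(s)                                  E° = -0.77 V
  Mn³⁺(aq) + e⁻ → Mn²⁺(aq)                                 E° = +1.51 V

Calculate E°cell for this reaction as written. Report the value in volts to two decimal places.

The Mn³⁺/Mn²⁺ couple has the higher reduction potential, so it is the cathode; Zn²⁺/Zn is oxidised at the anode.
E°cell = E°(cathode) − E°(anode) = (+1.51) − (-0.77) = +2.28 V.
Since E°cell > 0, the reaction is spontaneous under standard conditions.

+2.28 V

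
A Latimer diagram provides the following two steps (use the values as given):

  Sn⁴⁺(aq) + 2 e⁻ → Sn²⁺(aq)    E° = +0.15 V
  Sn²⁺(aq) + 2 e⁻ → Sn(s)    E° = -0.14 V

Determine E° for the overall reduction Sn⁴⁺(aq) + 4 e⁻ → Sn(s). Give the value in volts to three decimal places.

+0.005 V

Standard free energies of sequential steps add: ΔG°₃ = ΔG°₁ + ΔG°₂, so n₃E°₃ = n₁E°₁ + n₂E°₂.
E°₃ = (2×+0.15 + 2×-0.14) / 4 = (+0.020) / 4 = +0.005 V.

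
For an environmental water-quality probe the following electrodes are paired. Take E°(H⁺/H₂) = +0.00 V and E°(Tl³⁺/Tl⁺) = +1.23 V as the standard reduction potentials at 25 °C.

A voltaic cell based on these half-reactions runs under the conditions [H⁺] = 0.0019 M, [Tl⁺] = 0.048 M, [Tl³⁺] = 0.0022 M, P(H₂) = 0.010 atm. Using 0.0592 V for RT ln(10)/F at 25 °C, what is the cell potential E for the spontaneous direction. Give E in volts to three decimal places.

Tl³⁺/Tl⁺ is the cathode (higher E°), H⁺/H₂ the anode: E°cell = +1.23 − (+0.00) = +1.23 V, n = 2.
Overall: Tl³⁺(aq) + H₂(g) → Tl⁺(aq) + 2 H⁺(aq)
Q = [Tl⁺]·[H⁺]^2 / ([Tl³⁺]·P(H₂)); log Q = -2.104.
E = E° − (0.0592/n) log Q = +1.23 − (0.0592/2)(-2.104) = +1.292 V.

+1.292 V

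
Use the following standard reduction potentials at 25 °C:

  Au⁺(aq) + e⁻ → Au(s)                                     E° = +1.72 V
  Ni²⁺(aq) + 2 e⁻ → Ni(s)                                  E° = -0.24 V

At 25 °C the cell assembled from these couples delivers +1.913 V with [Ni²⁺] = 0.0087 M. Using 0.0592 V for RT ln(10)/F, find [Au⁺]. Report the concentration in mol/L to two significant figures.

Au⁺/Au is the cathode, Ni²⁺/Ni the anode: E°cell = +1.96 V, n = 2.
Overall reaction: 2 Au⁺(aq) + Ni(s) → 2 Au(s) + Ni²⁺(aq); Q = [Ni²⁺]^1/[Au⁺]^2.
From E = E° − (0.0592/n) log Q: log Q = (E° − E)·n/0.0592 = (+1.96 − (+1.913))·2/0.0592 = 1.5878.
So 2·log[Au⁺] = 1·log(0.0087) − log Q = -2.0605 − (1.5878) = -3.6483; log[Au⁺] = -3.6483 / 2 = -1.8241; [Au⁺] = 10^(-1.8241) ≈ 0.015 M.

0.015 M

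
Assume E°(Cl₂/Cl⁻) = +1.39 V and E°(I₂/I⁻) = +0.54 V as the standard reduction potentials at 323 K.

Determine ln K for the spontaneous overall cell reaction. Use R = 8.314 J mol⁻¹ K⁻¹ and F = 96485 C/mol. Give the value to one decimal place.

61.1

Cathode: Cl₂/Cl⁻; anode: I₂/I⁻. E°cell = (+1.39) − (+0.54) = +0.85 V, with n = 2.
ΔG° = −nFE° = −RT ln K, so ln K = nFE°/(RT) = (2)(96485)(+0.85) / ((8.314)(323)) = 61.080.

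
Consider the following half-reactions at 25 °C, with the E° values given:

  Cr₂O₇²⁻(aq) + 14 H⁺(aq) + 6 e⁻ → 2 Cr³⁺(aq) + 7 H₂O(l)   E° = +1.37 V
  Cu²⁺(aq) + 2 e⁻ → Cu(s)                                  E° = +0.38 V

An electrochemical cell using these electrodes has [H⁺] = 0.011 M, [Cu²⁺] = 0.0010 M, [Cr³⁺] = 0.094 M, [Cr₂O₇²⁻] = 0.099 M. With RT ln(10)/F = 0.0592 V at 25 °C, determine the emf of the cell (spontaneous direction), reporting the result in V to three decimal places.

Cr₂O₇²⁻/Cr³⁺ is the cathode (higher E°), Cu²⁺/Cu the anode: E°cell = +1.37 − (+0.38) = +0.99 V, n = 6.
Overall: Cr₂O₇²⁻(aq) + 14 H⁺(aq) + 3 Cu(s) → 2 Cr³⁺(aq) + 7 H₂O(l) + 3 Cu²⁺(aq)
Q = [Cr³⁺]^2·[Cu²⁺]^3 / ([Cr₂O₇²⁻]·[H⁺]^14); log Q = 17.371.
E = E° − (0.0592/n) log Q = +0.99 − (0.0592/6)(17.371) = +0.819 V.

+0.819 V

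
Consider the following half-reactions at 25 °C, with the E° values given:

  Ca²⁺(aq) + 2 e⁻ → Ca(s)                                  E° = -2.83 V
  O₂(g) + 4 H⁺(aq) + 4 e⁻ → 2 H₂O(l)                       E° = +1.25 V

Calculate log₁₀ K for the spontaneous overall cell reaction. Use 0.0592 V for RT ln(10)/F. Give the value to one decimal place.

275.7

Cathode: O₂/H₂O; anode: Ca²⁺/Ca. E°cell = +4.08 V, n = 4.
log K = nE°cell / 0.0592 = (4)(+4.08) / 0.0592 = 275.7.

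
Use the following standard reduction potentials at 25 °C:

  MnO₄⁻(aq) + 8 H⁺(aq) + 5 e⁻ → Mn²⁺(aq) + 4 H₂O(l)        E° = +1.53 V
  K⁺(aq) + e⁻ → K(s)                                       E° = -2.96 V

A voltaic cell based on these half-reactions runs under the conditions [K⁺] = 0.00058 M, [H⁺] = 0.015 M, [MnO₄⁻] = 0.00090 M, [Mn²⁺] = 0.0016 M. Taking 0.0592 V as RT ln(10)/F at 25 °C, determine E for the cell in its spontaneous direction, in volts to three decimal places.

MnO₄⁻/Mn²⁺ is the cathode (higher E°), K⁺/K the anode: E°cell = +1.53 − (-2.96) = +4.49 V, n = 5.
Overall: MnO₄⁻(aq) + 8 H⁺(aq) + 5 K(s) → Mn²⁺(aq) + 4 H₂O(l) + 5 K⁺(aq)
Q = [Mn²⁺]·[K⁺]^5 / ([MnO₄⁻]·[H⁺]^8); log Q = -1.342.
E = E° − (0.0592/n) log Q = +4.49 − (0.0592/5)(-1.342) = +4.506 V.

+4.506 V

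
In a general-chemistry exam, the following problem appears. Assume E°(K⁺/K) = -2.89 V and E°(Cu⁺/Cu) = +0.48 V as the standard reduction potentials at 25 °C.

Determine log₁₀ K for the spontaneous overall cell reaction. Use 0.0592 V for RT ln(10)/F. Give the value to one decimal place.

Cathode: Cu⁺/Cu; anode: K⁺/K. E°cell = +3.37 V, n = 1.
log K = nE°cell / 0.0592 = (1)(+3.37) / 0.0592 = 56.9.

56.9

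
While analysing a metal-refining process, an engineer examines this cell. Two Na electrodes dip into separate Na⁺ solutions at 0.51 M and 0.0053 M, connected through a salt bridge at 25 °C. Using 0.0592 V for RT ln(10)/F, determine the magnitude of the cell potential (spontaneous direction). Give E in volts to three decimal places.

For a concentration cell E°cell = 0. The 0.51 M side is the cathode (reduction is favoured where [Na⁺] is higher).
With n = 1, E = −(0.0592/1) log([Na⁺]ₐₙ/[Na⁺]꜀ₐₜ) = −(0.0592/1) log(0.0053/0.51) = −(0.0592/1)(-1.983) = +0.117 V.

+0.117 V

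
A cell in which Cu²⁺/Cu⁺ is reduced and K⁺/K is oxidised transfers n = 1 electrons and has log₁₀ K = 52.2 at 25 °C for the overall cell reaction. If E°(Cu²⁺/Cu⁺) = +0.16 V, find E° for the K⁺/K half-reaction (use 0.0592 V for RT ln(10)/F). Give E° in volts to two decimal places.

E°cell = (0.0592/n)·log K = (0.0592/1)(52.2) = +3.090 V.
Since Cu²⁺/Cu⁺ is the cathode and K⁺/K the anode, E°cell = E°(Cu²⁺/Cu⁺) − E°(K⁺/K).
So E°(K⁺/K) = E°(Cu²⁺/Cu⁺) − E°cell = (+0.16) − (+3.090) = -2.93 V.

-2.93 V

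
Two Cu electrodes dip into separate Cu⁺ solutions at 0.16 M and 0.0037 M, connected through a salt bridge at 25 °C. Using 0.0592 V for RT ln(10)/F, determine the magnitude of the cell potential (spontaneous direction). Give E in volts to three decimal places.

+0.097 V

For a concentration cell E°cell = 0. The 0.16 M side is the cathode (reduction is favoured where [Cu⁺] is higher).
With n = 1, E = −(0.0592/1) log([Cu⁺]ₐₙ/[Cu⁺]꜀ₐₜ) = −(0.0592/1) log(0.0037/0.16) = −(0.0592/1)(-1.636) = +0.097 V.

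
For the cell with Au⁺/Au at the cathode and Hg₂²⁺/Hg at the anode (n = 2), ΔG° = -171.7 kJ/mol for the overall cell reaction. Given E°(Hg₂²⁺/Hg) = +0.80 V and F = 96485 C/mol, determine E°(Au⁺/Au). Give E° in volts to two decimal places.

+1.69 V

E°cell = −ΔG°/(nF) = −(-171.7×10³)/((2)(96485)) = +0.890 V.
Since Au⁺/Au is the cathode and Hg₂²⁺/Hg the anode, E°cell = E°(Au⁺/Au) − E°(Hg₂²⁺/Hg).
So E°(Au⁺/Au) = E°cell + E°(Hg₂²⁺/Hg) = +0.890 + (+0.80) = +1.69 V.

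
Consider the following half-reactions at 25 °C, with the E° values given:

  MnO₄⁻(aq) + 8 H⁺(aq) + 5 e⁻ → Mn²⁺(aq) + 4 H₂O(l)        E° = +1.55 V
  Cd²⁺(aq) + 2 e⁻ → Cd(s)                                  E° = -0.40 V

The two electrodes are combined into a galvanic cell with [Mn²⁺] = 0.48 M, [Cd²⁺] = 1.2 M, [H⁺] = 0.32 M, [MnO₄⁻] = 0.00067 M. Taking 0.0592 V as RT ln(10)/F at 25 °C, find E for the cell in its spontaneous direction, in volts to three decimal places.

MnO₄⁻/Mn²⁺ is the cathode (higher E°), Cd²⁺/Cd the anode: E°cell = +1.55 − (-0.40) = +1.95 V, n = 10.
Overall: 2 MnO₄⁻(aq) + 16 H⁺(aq) + 5 Cd(s) → 2 Mn²⁺(aq) + 8 H₂O(l) + 5 Cd²⁺(aq)
Q = [Mn²⁺]^2·[Cd²⁺]^5 / ([MnO₄⁻]^2·[H⁺]^16); log Q = 14.024.
E = E° − (0.0592/n) log Q = +1.95 − (0.0592/10)(14.024) = +1.867 V.

+1.867 V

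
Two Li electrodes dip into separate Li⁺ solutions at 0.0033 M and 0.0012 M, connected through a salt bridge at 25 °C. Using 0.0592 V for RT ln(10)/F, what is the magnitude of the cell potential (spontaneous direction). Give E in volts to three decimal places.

For a concentration cell E°cell = 0. The 0.0033 M side is the cathode (reduction is favoured where [Li⁺] is higher).
With n = 1, E = −(0.0592/1) log([Li⁺]ₐₙ/[Li⁺]꜀ₐₜ) = −(0.0592/1) log(0.0012/0.0033) = −(0.0592/1)(-0.439) = +0.026 V.

+0.026 V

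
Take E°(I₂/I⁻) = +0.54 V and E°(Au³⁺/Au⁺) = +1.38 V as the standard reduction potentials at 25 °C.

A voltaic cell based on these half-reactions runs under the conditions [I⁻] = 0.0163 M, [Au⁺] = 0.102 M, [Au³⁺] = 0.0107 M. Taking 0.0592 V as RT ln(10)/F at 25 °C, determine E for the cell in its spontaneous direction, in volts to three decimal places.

+0.705 V

Au³⁺/Au⁺ is the cathode (higher E°), I₂/I⁻ the anode: E°cell = +1.38 − (+0.54) = +0.84 V, n = 2.
Overall: Au³⁺(aq) + 2 I⁻(aq) → Au⁺(aq) + I₂(s)
Q = [Au⁺] / ([Au³⁺]·[I⁻]^2); log Q = 4.555.
E = E° − (0.0592/n) log Q = +0.84 − (0.0592/2)(4.555) = +0.705 V.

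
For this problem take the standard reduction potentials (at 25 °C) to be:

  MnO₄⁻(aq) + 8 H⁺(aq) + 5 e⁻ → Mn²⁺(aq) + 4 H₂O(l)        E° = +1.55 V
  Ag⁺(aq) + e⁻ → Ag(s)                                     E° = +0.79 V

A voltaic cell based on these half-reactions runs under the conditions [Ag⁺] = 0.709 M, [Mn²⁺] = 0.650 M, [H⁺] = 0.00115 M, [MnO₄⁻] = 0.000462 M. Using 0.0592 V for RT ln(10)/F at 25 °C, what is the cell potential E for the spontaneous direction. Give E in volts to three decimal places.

+0.453 V

MnO₄⁻/Mn²⁺ is the cathode (higher E°), Ag⁺/Ag the anode: E°cell = +1.55 − (+0.79) = +0.76 V, n = 5.
Overall: MnO₄⁻(aq) + 8 H⁺(aq) + 5 Ag(s) → Mn²⁺(aq) + 4 H₂O(l) + 5 Ag⁺(aq)
Q = [Mn²⁺]·[Ag⁺]^5 / ([MnO₄⁻]·[H⁺]^8); log Q = 25.916.
E = E° − (0.0592/n) log Q = +0.76 − (0.0592/5)(25.916) = +0.453 V.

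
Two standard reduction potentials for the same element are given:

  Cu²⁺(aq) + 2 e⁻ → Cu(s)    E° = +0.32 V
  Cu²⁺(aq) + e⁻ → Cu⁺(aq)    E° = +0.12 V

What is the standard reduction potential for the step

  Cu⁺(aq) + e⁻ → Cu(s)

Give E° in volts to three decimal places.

+0.520 V

Sequential free energies add, so n₃E°₃ = n₁E°₁ + n₂E°₂.
With n₃ = 2, and the known step contributing 1×(+0.12) V, the unknown satisfies 1·E° = 2×(+0.32) − 1×(+0.12) = +0.520.
E° = +0.520 / 1 = +0.520 V.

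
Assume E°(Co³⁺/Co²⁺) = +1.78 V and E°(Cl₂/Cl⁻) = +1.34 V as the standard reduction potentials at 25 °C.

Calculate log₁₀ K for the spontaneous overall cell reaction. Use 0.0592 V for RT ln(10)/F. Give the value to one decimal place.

14.9

Cathode: Co³⁺/Co²⁺; anode: Cl₂/Cl⁻. E°cell = +0.44 V, n = 2.
log K = nE°cell / 0.0592 = (2)(+0.44) / 0.0592 = 14.9.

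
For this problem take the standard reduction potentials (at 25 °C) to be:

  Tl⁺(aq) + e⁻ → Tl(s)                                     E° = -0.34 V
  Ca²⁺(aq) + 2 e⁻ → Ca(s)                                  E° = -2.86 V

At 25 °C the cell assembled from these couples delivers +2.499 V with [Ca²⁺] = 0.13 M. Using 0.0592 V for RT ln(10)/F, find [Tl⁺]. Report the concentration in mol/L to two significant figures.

0.16 M

Tl⁺/Tl is the cathode, Ca²⁺/Ca the anode: E°cell = +2.52 V, n = 2.
Overall reaction: 2 Tl⁺(aq) + Ca(s) → 2 Tl(s) + Ca²⁺(aq); Q = [Ca²⁺]^1/[Tl⁺]^2.
From E = E° − (0.0592/n) log Q: log Q = (E° − E)·n/0.0592 = (+2.52 − (+2.499))·2/0.0592 = 0.7095.
So 2·log[Tl⁺] = 1·log(0.13) − log Q = -0.8861 − (0.7095) = -1.5956; log[Tl⁺] = -1.5956 / 2 = -0.7978; [Tl⁺] = 10^(-0.7978) ≈ 0.16 M.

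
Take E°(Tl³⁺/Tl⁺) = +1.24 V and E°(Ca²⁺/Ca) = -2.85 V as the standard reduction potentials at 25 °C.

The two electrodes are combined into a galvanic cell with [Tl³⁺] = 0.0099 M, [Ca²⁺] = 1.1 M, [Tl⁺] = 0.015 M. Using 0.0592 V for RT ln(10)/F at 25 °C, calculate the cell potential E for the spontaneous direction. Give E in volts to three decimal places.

+4.083 V

Tl³⁺/Tl⁺ is the cathode (higher E°), Ca²⁺/Ca the anode: E°cell = +1.24 − (-2.85) = +4.09 V, n = 2.
Overall: Tl³⁺(aq) + Ca(s) → Tl⁺(aq) + Ca²⁺(aq)
Q = [Tl⁺]·[Ca²⁺] / ([Tl³⁺]); log Q = 0.222.
E = E° − (0.0592/n) log Q = +4.09 − (0.0592/2)(0.222) = +4.083 V.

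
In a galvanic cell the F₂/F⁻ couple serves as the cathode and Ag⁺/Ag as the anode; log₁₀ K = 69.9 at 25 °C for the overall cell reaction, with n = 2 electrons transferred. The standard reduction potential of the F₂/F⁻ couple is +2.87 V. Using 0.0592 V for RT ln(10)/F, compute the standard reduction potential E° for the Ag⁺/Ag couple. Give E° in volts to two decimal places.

+0.80 V

E°cell = (0.0592/n)·log K = (0.0592/2)(69.9) = +2.069 V.
Since F₂/F⁻ is the cathode and Ag⁺/Ag the anode, E°cell = E°(F₂/F⁻) − E°(Ag⁺/Ag).
So E°(Ag⁺/Ag) = E°(F₂/F⁻) − E°cell = (+2.87) − (+2.069) = +0.80 V.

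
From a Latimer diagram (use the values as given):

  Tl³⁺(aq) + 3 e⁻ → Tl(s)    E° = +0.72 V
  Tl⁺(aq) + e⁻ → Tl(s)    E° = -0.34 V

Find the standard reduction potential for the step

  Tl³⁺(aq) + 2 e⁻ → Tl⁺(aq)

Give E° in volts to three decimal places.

Sequential free energies add, so n₃E°₃ = n₁E°₁ + n₂E°₂.
With n₃ = 3, and the known step contributing 1×(-0.34) V, the unknown satisfies 2·E° = 3×(+0.72) − 1×(-0.34) = +2.500.
E° = +2.500 / 2 = +1.250 V.

+1.250 V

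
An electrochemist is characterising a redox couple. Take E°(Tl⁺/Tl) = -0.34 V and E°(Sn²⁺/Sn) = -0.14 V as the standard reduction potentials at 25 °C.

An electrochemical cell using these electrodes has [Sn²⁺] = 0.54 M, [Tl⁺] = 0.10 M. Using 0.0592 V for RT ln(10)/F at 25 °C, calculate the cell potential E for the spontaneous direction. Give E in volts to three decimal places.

Sn²⁺/Sn is the cathode (higher E°), Tl⁺/Tl the anode: E°cell = -0.14 − (-0.34) = +0.20 V, n = 2.
Overall: Sn²⁺(aq) + 2 Tl(s) → Sn(s) + 2 Tl⁺(aq)
Q = [Tl⁺]^2 / ([Sn²⁺]); log Q = -1.732.
E = E° − (0.0592/n) log Q = +0.20 − (0.0592/2)(-1.732) = +0.251 V.

+0.251 V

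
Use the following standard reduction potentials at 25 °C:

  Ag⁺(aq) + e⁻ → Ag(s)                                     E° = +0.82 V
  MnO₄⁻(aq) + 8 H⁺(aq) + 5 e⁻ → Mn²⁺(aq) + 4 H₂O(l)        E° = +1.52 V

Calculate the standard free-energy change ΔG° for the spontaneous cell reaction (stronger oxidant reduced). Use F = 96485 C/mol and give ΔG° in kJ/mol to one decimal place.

-337.7 kJ/mol

MnO₄⁻/Mn²⁺ (E° = +1.52 V) is the cathode; Ag⁺/Ag (E° = +0.82 V) is the anode, so E°cell = +0.70 V.
Balancing electrons gives n = 5 (lcm of 5 and 1).
ΔG° = −nFE° = −(5)(96485)(+0.70) = -337,698 J = -337.7 kJ/mol.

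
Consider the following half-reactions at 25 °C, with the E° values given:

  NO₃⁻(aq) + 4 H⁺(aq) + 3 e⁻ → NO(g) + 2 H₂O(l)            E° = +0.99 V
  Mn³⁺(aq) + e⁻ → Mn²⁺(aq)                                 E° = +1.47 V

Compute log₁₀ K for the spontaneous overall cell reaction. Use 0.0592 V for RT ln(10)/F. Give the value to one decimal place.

24.3

Cathode: Mn³⁺/Mn²⁺; anode: NO₃⁻/NO. E°cell = +0.48 V, n = 3.
log K = nE°cell / 0.0592 = (3)(+0.48) / 0.0592 = 24.3.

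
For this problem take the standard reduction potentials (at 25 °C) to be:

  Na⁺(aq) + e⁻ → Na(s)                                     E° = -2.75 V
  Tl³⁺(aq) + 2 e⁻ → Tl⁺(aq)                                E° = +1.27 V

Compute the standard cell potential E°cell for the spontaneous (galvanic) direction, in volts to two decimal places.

The Tl³⁺/Tl⁺ couple has the higher reduction potential, so it is the cathode; Na⁺/Na is oxidised at the anode.
E°cell = E°(cathode) − E°(anode) = (+1.27) − (-2.75) = +4.02 V.

+4.02 V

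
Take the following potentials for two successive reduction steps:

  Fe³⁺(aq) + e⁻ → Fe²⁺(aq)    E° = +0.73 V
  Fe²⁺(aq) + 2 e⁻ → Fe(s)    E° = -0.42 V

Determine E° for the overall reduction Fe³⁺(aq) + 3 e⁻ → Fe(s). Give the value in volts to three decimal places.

-0.037 V

Since ΔG° = −nFE° is additive over sequential reductions, n₃E°₃ = n₁E°₁ + n₂E°₂.
E°₃ = (1×+0.73 + 2×-0.42) / 3 = (-0.110) / 3 = -0.037 V.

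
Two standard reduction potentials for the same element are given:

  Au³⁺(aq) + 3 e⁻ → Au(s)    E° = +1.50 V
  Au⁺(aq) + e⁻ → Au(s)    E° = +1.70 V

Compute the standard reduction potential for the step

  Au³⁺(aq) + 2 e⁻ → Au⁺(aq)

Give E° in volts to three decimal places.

Sequential free energies add, so n₃E°₃ = n₁E°₁ + n₂E°₂.
With n₃ = 3, and the known step contributing 1×(+1.70) V, the unknown satisfies 2·E° = 3×(+1.50) − 1×(+1.70) = +2.800.
E° = +2.800 / 2 = +1.400 V.

+1.400 V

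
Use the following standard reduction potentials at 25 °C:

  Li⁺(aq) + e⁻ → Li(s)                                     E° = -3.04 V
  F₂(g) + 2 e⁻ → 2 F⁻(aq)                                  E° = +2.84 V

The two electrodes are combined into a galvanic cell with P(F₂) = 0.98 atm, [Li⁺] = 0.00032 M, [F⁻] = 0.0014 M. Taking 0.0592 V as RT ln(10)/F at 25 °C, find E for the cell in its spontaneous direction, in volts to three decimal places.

F₂/F⁻ is the cathode (higher E°), Li⁺/Li the anode: E°cell = +2.84 − (-3.04) = +5.88 V, n = 2.
Overall: F₂(g) + 2 Li(s) → 2 F⁻(aq) + 2 Li⁺(aq)
Q = [F⁻]^2·[Li⁺]^2 / (P(F₂)); log Q = -12.689.
E = E° − (0.0592/n) log Q = +5.88 − (0.0592/2)(-12.689) = +6.256 V.

+6.256 V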